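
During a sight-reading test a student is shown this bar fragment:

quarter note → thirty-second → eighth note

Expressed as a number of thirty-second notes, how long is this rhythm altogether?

13

Working in thirty-second notes: quarter note = 8; thirty-second = 1; eighth note = 4.
Total: 8 + 1 + 4 = 13 thirty-second notes.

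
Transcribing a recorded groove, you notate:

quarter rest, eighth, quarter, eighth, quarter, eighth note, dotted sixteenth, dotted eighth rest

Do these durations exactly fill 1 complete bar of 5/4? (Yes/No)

No

One bar of 5/4 = 40 thirty-second notes.
Express everything in thirty-second notes: quarter rest = 8; eighth = 4; quarter = 8; eighth = 4; quarter = 8; eighth note = 4; dotted sixteenth = 3; dotted eighth rest = 6.
Altogether 8 + 4 + 8 + 4 + 8 + 4 + 3 + 6 = 45.
45 exceeds 40, so the answer is No.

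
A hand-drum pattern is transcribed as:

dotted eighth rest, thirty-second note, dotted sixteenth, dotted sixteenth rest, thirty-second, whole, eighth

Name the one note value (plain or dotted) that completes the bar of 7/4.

The bar of 7/4 = 56 thirty-second notes.
Each duration in thirty-second notes: dotted eighth rest = 6; thirty-second note = 1; dotted sixteenth = 3; dotted sixteenth rest = 3; thirty-second = 1; whole = 32; eighth = 4.
Adding: 6 + 1 + 3 + 3 + 1 + 32 + 4 = 50.
Remaining: 56 − 50 = 6 thirty-second notes, which is a dotted eighth note.

dotted eighth note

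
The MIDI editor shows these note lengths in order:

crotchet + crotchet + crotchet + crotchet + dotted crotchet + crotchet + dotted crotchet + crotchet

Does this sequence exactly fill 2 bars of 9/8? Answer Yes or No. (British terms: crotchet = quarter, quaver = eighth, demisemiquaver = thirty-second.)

Yes

One bar of 9/8 = 9 eighth notes, so 2 bars = 18.
Each duration in eighth notes: crotchet = 2; crotchet = 2; crotchet = 2; crotchet = 2; dotted crotchet = 3; crotchet = 2; dotted crotchet = 3; crotchet = 2.
Altogether 2 + 2 + 2 + 2 + 3 + 2 + 3 + 2 = 18.
18 equals 18, so the answer is Yes.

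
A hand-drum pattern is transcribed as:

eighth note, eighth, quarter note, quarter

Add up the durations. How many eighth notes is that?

6

In eighth notes: eighth note = 1; eighth = 1; quarter note = 2; quarter = 2.
Adding: 1 + 1 + 2 + 2 = 6 eighth notes.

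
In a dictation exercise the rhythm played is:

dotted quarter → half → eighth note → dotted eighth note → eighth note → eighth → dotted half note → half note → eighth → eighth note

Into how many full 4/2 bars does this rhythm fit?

One bar of 4/2 = 32 sixteenth notes.
Each duration in sixteenth notes: dotted quarter = 6; half = 8; eighth note = 2; dotted eighth note = 3; eighth note = 2; eighth = 2; dotted half note = 12; half note = 8; eighth = 2; eighth note = 2.
Altogether 6 + 8 + 2 + 3 + 2 + 2 + 12 + 8 + 2 + 2 = 47.
47 ÷ 32 = 1 complete bar with 15 left over.

1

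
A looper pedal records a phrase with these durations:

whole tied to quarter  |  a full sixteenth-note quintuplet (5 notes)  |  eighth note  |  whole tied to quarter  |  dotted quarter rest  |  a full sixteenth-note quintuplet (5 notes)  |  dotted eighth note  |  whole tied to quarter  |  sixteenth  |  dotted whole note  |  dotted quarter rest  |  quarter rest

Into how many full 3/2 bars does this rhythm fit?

One bar of 3/2 = 24 sixteenth notes.
Each duration in sixteenth notes: whole tied to quarter (whole + quarter) = 20; a full sixteenth-note quintuplet (5 notes) (five quintuplet sixteenths span one quarter) = 4; eighth note = 2; whole tied to quarter (whole + quarter) = 20; dotted quarter rest = 6; a full sixteenth-note quintuplet (5 notes) (five quintuplet sixteenths span one quarter) = 4; dotted eighth note = 3; whole tied to quarter (whole + quarter) = 20; sixteenth = 1; dotted whole note = 24; dotted quarter rest = 6; quarter rest = 4.
Total: 20 + 4 + 2 + 20 + 6 + 4 + 3 + 20 + 1 + 24 + 6 + 4 = 114.
114 ÷ 24 = 4 complete bars with 18 left over.

4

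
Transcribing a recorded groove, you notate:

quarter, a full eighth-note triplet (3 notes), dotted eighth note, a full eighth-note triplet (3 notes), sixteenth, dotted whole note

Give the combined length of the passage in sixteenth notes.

40

Convert each value to sixteenth notes: quarter = 4; a full eighth-note triplet (3 notes) (three triplet eighths span one quarter) = 4; dotted eighth note = 3; a full eighth-note triplet (3 notes) (three triplet eighths span one quarter) = 4; sixteenth = 1; dotted whole note = 24.
Adding: 4 + 4 + 3 + 4 + 1 + 24 = 40 sixteenth notes.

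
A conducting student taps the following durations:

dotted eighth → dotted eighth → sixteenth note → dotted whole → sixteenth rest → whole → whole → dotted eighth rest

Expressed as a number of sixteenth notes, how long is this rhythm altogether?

67

Convert each value to sixteenth notes: dotted eighth = 3; dotted eighth = 3; sixteenth note = 1; dotted whole = 24; sixteenth rest = 1; whole = 16; whole = 16; dotted eighth rest = 3.
Adding: 3 + 3 + 1 + 24 + 1 + 16 + 16 + 3 = 67 sixteenth notes.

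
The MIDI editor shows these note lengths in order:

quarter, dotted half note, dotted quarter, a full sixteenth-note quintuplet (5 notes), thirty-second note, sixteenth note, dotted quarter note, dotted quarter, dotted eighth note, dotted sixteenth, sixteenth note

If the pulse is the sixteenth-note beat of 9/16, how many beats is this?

One sixteenth-note beat = 2 thirty-second notes.
Convert each value to thirty-second notes: quarter = 8; dotted half note = 24; dotted quarter = 12; a full sixteenth-note quintuplet (5 notes) (five quintuplet sixteenths span one quarter) = 8; thirty-second note = 1; sixteenth note = 2; dotted quarter note = 12; dotted quarter = 12; dotted eighth note = 6; dotted sixteenth = 3; sixteenth note = 2.
Sum: 8 + 24 + 12 + 8 + 1 + 2 + 12 + 12 + 6 + 3 + 2 = 90.
90 ÷ 2 = 45 beats.

45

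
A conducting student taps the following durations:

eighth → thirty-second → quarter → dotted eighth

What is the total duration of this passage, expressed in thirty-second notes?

19

Each duration in thirty-second notes: eighth = 4; thirty-second = 1; quarter = 8; dotted eighth = 6.
Altogether 4 + 1 + 8 + 6 = 19 thirty-second notes.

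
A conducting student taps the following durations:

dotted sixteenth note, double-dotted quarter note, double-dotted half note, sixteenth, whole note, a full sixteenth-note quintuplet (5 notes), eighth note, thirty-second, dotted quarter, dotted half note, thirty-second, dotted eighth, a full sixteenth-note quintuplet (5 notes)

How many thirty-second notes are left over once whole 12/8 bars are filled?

One bar of 12/8 = 48 thirty-second notes.
Each duration in thirty-second notes: dotted sixteenth note = 3; double-dotted quarter note = 14; double-dotted half note = 28; sixteenth = 2; whole note = 32; a full sixteenth-note quintuplet (5 notes) (five quintuplet sixteenths span one quarter) = 8; eighth note = 4; thirty-second = 1; dotted quarter = 12; dotted half note = 24; thirty-second = 1; dotted eighth = 6; a full sixteenth-note quintuplet (5 notes) (five quintuplet sixteenths span one quarter) = 8.
Adding: 3 + 14 + 28 + 2 + 32 + 8 + 4 + 1 + 12 + 24 + 1 + 6 + 8 = 143.
143 ÷ 48 = 2 complete bars with 47 thirty-second notes remaining.

47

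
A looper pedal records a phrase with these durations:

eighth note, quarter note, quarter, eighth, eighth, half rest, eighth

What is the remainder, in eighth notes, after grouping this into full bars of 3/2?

0

One bar of 3/2 = 12 eighth notes.
Convert each value to eighth notes: eighth note = 1; quarter note = 2; quarter = 2; eighth = 1; eighth = 1; half rest = 4; eighth = 1.
Sum: 1 + 2 + 2 + 1 + 1 + 4 + 1 = 12.
12 ÷ 12 = 1 complete bar with 0 eighth notes remaining.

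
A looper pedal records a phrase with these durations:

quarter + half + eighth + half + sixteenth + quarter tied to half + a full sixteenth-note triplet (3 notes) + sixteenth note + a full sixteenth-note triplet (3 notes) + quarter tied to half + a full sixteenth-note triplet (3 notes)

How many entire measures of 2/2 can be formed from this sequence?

3

One bar of 2/2 = 16 sixteenth notes.
Express everything in sixteenth notes: quarter = 4; half = 8; eighth = 2; half = 8; sixteenth = 1; quarter tied to half (quarter + half) = 12; a full sixteenth-note triplet (3 notes) (three triplet sixteenths span one eighth) = 2; sixteenth note = 1; a full sixteenth-note triplet (3 notes) (three triplet sixteenths span one eighth) = 2; quarter tied to half (quarter + half) = 12; a full sixteenth-note triplet (3 notes) (three triplet sixteenths span one eighth) = 2.
Sum: 4 + 8 + 2 + 8 + 1 + 12 + 2 + 1 + 2 + 12 + 2 = 54.
54 ÷ 16 = 3 complete bars with 6 left over.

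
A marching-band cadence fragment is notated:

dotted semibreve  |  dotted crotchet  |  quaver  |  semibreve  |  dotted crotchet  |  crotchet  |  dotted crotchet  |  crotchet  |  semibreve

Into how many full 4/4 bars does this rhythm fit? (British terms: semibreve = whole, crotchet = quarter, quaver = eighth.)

5

One bar of 4/4 = 8 eighth notes.
Express everything in eighth notes: dotted semibreve = 12; dotted crotchet = 3; quaver = 1; semibreve = 8; dotted crotchet = 3; crotchet = 2; dotted crotchet = 3; crotchet = 2; semibreve = 8.
Sum: 12 + 3 + 1 + 8 + 3 + 2 + 3 + 2 + 8 = 42.
42 ÷ 8 = 5 complete bars with 2 left over.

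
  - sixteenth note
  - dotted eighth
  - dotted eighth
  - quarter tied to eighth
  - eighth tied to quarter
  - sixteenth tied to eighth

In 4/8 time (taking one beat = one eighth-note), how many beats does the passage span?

One eighth-note beat = 2 sixteenth notes.
Working in sixteenth notes: sixteenth note = 1; dotted eighth = 3; dotted eighth = 3; quarter tied to eighth (quarter + eighth) = 6; eighth tied to quarter (eighth + quarter) = 6; sixteenth tied to eighth (sixteenth + eighth) = 3.
Total: 1 + 3 + 3 + 6 + 6 + 3 = 22.
22 ÷ 2 = 11 beats.

11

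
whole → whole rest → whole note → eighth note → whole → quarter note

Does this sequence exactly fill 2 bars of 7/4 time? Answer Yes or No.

No

One bar of 7/4 = 14 eighth notes, so 2 bars = 28.
Convert each value to eighth notes: whole = 8; whole rest = 8; whole note = 8; eighth note = 1; whole = 8; quarter note = 2.
Sum: 8 + 8 + 8 + 1 + 8 + 2 = 35.
35 exceeds 28, so the answer is No.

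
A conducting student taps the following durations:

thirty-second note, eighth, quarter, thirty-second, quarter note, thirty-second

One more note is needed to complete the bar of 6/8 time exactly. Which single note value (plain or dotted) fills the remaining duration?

thirty-second note

The bar of 6/8 = 24 thirty-second notes.
Convert each value to thirty-second notes: thirty-second note = 1; eighth = 4; quarter = 8; thirty-second = 1; quarter note = 8; thirty-second = 1.
Altogether 1 + 4 + 8 + 1 + 8 + 1 = 23.
Remaining: 24 − 23 = 1 thirty-second note, which is a thirty-second note.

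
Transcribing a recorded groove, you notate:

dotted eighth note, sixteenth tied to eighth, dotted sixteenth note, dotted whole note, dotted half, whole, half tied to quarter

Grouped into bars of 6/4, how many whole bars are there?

2

One bar of 6/4 = 48 thirty-second notes.
Each duration in thirty-second notes: dotted eighth note = 6; sixteenth tied to eighth (sixteenth + eighth) = 6; dotted sixteenth note = 3; dotted whole note = 48; dotted half = 24; whole = 32; half tied to quarter (half + quarter) = 24.
Sum: 6 + 6 + 3 + 48 + 24 + 32 + 24 = 143.
143 ÷ 48 = 2 complete bars with 47 left over.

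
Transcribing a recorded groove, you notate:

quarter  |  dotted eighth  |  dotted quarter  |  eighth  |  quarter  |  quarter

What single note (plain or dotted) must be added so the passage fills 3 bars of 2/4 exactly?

sixteenth note

3 bars of 2/4 = 24 sixteenth notes.
Convert each value to sixteenth notes: quarter = 4; dotted eighth = 3; dotted quarter = 6; eighth = 2; quarter = 4; quarter = 4.
Adding: 4 + 3 + 6 + 2 + 4 + 4 = 23.
Remaining: 24 − 23 = 1 sixteenth note, which is a sixteenth note.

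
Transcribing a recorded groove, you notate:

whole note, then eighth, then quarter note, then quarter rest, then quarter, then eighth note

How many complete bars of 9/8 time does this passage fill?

One bar of 9/8 = 9 eighth notes.
Convert each value to eighth notes: whole note = 8; eighth = 1; quarter note = 2; quarter rest = 2; quarter = 2; eighth note = 1.
Adding: 8 + 1 + 2 + 2 + 2 + 1 = 16.
16 ÷ 9 = 1 complete bar with 7 left over.

1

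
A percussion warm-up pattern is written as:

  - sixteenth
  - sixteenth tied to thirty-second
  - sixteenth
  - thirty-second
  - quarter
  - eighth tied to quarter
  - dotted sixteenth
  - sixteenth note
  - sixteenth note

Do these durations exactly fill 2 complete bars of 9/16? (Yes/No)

No

One bar of 9/16 = 18 thirty-second notes, so 2 bars = 36.
Working in thirty-second notes: sixteenth = 2; sixteenth tied to thirty-second (sixteenth + thirty-second) = 3; sixteenth = 2; thirty-second = 1; quarter = 8; eighth tied to quarter (eighth + quarter) = 12; dotted sixteenth = 3; sixteenth note = 2; sixteenth note = 2.
Adding: 2 + 3 + 2 + 1 + 8 + 12 + 3 + 2 + 2 = 35.
35 falls short of 36, so the answer is No.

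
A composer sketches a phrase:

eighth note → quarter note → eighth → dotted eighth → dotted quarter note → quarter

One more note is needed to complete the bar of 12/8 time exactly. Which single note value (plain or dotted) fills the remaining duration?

dotted eighth note

The bar of 12/8 = 24 sixteenth notes.
In sixteenth notes: eighth note = 2; quarter note = 4; eighth = 2; dotted eighth = 3; dotted quarter note = 6; quarter = 4.
Sum: 2 + 4 + 2 + 3 + 6 + 4 = 21.
Remaining: 24 − 21 = 3 sixteenth notes, which is a dotted eighth note.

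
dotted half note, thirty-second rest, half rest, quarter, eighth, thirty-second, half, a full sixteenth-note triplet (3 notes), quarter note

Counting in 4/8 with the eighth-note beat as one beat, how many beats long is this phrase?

20.5

One eighth-note beat = 4 thirty-second notes.
Express everything in thirty-second notes: dotted half note = 24; thirty-second rest = 1; half rest = 16; quarter = 8; eighth = 4; thirty-second = 1; half = 16; a full sixteenth-note triplet (3 notes) (three triplet sixteenths span one eighth) = 4; quarter note = 8.
Sum: 24 + 1 + 16 + 8 + 4 + 1 + 16 + 4 + 8 = 82.
82 ÷ 4 = 20.5 beats.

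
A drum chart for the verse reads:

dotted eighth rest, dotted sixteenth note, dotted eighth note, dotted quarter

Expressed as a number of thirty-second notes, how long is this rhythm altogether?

In thirty-second notes: dotted eighth rest = 6; dotted sixteenth note = 3; dotted eighth note = 6; dotted quarter = 12.
Sum: 6 + 3 + 6 + 12 = 27 thirty-second notes.

27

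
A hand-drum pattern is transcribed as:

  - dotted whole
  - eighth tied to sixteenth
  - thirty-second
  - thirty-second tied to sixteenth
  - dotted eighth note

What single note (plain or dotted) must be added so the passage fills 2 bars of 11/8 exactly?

dotted half note

2 bars of 11/8 = 88 thirty-second notes.
Convert each value to thirty-second notes: dotted whole = 48; eighth tied to sixteenth (eighth + sixteenth) = 6; thirty-second = 1; thirty-second tied to sixteenth (thirty-second + sixteenth) = 3; dotted eighth note = 6.
Altogether 48 + 6 + 1 + 3 + 6 = 64.
Remaining: 88 − 64 = 24 thirty-second notes, which is a dotted half note.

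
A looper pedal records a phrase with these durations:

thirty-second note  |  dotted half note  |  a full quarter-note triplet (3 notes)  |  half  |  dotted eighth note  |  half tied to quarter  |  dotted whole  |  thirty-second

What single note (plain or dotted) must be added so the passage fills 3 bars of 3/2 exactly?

quarter note

3 bars of 3/2 = 144 thirty-second notes.
In thirty-second notes: thirty-second note = 1; dotted half note = 24; a full quarter-note triplet (3 notes) (three triplet quarters span one half) = 16; half = 16; dotted eighth note = 6; half tied to quarter (half + quarter) = 24; dotted whole = 48; thirty-second = 1.
Sum: 1 + 24 + 16 + 16 + 6 + 24 + 48 + 1 = 136.
Remaining: 144 − 136 = 8 thirty-second notes, which is a quarter note.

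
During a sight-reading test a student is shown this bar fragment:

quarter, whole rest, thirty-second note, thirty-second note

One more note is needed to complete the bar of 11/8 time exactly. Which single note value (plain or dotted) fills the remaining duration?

sixteenth note

The bar of 11/8 = 44 thirty-second notes.
Working in thirty-second notes: quarter = 8; whole rest = 32; thirty-second note = 1; thirty-second note = 1.
Adding: 8 + 32 + 1 + 1 = 42.
Remaining: 44 − 42 = 2 thirty-second notes, which is a sixteenth note.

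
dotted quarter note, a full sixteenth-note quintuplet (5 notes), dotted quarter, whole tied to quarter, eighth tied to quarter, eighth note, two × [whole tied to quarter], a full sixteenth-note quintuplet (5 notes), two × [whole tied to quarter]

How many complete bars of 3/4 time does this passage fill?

10

One bar of 3/4 = 6 eighth notes.
Each duration in eighth notes: dotted quarter note = 3; a full sixteenth-note quintuplet (5 notes) (five quintuplet sixteenths span one quarter) = 2; dotted quarter = 3; whole tied to quarter (whole + quarter) = 10; eighth tied to quarter (eighth + quarter) = 3; eighth note = 1; whole tied to quarter (whole + quarter) = 10; whole tied to quarter (whole + quarter) = 10; a full sixteenth-note quintuplet (5 notes) (five quintuplet sixteenths span one quarter) = 2; whole tied to quarter (whole + quarter) = 10; whole tied to quarter (whole + quarter) = 10.
Sum: 3 + 2 + 3 + 10 + 3 + 1 + 10 + 10 + 2 + 10 + 10 = 64.
64 ÷ 6 = 10 complete bars with 4 left over.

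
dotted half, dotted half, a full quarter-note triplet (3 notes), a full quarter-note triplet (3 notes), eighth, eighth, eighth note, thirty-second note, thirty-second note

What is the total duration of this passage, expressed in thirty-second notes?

In thirty-second notes: dotted half = 24; dotted half = 24; a full quarter-note triplet (3 notes) (three triplet quarters span one half) = 16; a full quarter-note triplet (3 notes) (three triplet quarters span one half) = 16; eighth = 4; eighth = 4; eighth note = 4; thirty-second note = 1; thirty-second note = 1.
Sum: 24 + 24 + 16 + 16 + 4 + 4 + 4 + 1 + 1 = 94 thirty-second notes.

94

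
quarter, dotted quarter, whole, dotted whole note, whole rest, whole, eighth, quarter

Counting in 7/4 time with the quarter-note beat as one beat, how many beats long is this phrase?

22

One quarter-note beat = 2 eighth notes.
In eighth notes: quarter = 2; dotted quarter = 3; whole = 8; dotted whole note = 12; whole rest = 8; whole = 8; eighth = 1; quarter = 2.
Adding: 2 + 3 + 8 + 12 + 8 + 8 + 1 + 2 = 44.
44 ÷ 2 = 22 beats.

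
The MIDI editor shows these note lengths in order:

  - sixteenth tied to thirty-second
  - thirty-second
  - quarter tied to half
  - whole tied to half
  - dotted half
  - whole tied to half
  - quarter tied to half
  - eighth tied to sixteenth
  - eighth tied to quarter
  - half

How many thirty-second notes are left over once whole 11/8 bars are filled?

One bar of 11/8 = 44 thirty-second notes.
Each duration in thirty-second notes: sixteenth tied to thirty-second (sixteenth + thirty-second) = 3; thirty-second = 1; quarter tied to half (quarter + half) = 24; whole tied to half (whole + half) = 48; dotted half = 24; whole tied to half (whole + half) = 48; quarter tied to half (quarter + half) = 24; eighth tied to sixteenth (eighth + sixteenth) = 6; eighth tied to quarter (eighth + quarter) = 12; half = 16.
Altogether 3 + 1 + 24 + 48 + 24 + 48 + 24 + 6 + 12 + 16 = 206.
206 ÷ 44 = 4 complete bars with 30 thirty-second notes remaining.

30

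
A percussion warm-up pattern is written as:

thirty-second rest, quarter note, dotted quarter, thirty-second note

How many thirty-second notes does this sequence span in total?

22

Working in thirty-second notes: thirty-second rest = 1; quarter note = 8; dotted quarter = 12; thirty-second note = 1.
Total: 1 + 8 + 12 + 1 = 22 thirty-second notes.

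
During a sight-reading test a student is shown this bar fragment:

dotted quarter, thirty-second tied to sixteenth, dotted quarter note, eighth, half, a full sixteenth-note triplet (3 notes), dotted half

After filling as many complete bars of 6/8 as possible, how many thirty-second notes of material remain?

One bar of 6/8 = 24 thirty-second notes.
Convert each value to thirty-second notes: dotted quarter = 12; thirty-second tied to sixteenth (thirty-second + sixteenth) = 3; dotted quarter note = 12; eighth = 4; half = 16; a full sixteenth-note triplet (3 notes) (three triplet sixteenths span one eighth) = 4; dotted half = 24.
Adding: 12 + 3 + 12 + 4 + 16 + 4 + 24 = 75.
75 ÷ 24 = 3 complete bars with 3 thirty-second notes remaining.

3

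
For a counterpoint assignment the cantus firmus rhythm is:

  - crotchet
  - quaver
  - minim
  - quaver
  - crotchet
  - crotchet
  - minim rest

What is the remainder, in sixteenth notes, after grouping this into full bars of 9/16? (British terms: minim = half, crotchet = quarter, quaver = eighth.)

5

One bar of 9/16 = 9 sixteenth notes.
In sixteenth notes: crotchet = 4; quaver = 2; minim = 8; quaver = 2; crotchet = 4; crotchet = 4; minim rest = 8.
Total: 4 + 2 + 8 + 2 + 4 + 4 + 8 = 32.
32 ÷ 9 = 3 complete bars with 5 sixteenth notes remaining.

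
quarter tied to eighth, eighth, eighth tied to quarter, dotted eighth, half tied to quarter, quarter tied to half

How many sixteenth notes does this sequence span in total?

41

Each duration in sixteenth notes: quarter tied to eighth (quarter + eighth) = 6; eighth = 2; eighth tied to quarter (eighth + quarter) = 6; dotted eighth = 3; half tied to quarter (half + quarter) = 12; quarter tied to half (quarter + half) = 12.
Sum: 6 + 2 + 6 + 3 + 12 + 12 = 41 sixteenth notes.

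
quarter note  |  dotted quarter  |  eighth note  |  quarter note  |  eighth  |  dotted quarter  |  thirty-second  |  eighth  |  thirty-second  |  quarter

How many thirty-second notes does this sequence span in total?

In thirty-second notes: quarter note = 8; dotted quarter = 12; eighth note = 4; quarter note = 8; eighth = 4; dotted quarter = 12; thirty-second = 1; eighth = 4; thirty-second = 1; quarter = 8.
Sum: 8 + 12 + 4 + 8 + 4 + 12 + 1 + 4 + 1 + 8 = 62 thirty-second notes.

62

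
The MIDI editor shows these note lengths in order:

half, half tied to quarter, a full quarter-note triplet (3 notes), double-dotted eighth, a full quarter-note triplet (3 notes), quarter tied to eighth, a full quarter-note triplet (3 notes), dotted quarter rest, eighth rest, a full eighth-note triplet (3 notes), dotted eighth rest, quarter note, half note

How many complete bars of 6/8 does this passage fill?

6

One bar of 6/8 = 24 thirty-second notes.
Each duration in thirty-second notes: half = 16; half tied to quarter (half + quarter) = 24; a full quarter-note triplet (3 notes) (three triplet quarters span one half) = 16; double-dotted eighth = 7; a full quarter-note triplet (3 notes) (three triplet quarters span one half) = 16; quarter tied to eighth (quarter + eighth) = 12; a full quarter-note triplet (3 notes) (three triplet quarters span one half) = 16; dotted quarter rest = 12; eighth rest = 4; a full eighth-note triplet (3 notes) (three triplet eighths span one quarter) = 8; dotted eighth rest = 6; quarter note = 8; half note = 16.
Total: 16 + 24 + 16 + 7 + 16 + 12 + 16 + 12 + 4 + 8 + 6 + 8 + 16 = 161.
161 ÷ 24 = 6 complete bars with 17 left over.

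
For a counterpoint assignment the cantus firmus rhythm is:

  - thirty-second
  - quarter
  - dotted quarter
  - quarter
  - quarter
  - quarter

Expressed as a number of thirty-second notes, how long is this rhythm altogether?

Convert each value to thirty-second notes: thirty-second = 1; quarter = 8; dotted quarter = 12; quarter = 8; quarter = 8; quarter = 8.
Sum: 1 + 8 + 12 + 8 + 8 + 8 = 45 thirty-second notes.

45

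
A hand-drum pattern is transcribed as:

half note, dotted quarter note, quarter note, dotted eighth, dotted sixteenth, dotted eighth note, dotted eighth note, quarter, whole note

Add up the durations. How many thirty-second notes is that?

97

Working in thirty-second notes: half note = 16; dotted quarter note = 12; quarter note = 8; dotted eighth = 6; dotted sixteenth = 3; dotted eighth note = 6; dotted eighth note = 6; quarter = 8; whole note = 32.
Total: 16 + 12 + 8 + 6 + 3 + 6 + 6 + 8 + 32 = 97 thirty-second notes.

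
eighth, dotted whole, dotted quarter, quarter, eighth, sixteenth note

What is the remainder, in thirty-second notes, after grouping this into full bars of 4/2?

One bar of 4/2 = 32 sixteenth notes.
Each duration in sixteenth notes: eighth = 2; dotted whole = 24; dotted quarter = 6; quarter = 4; eighth = 2; sixteenth note = 1.
Total: 2 + 24 + 6 + 4 + 2 + 1 = 39.
39 ÷ 32 = 1 complete bar with 7 sixteenth notes remaining = 14 thirty-second notes.

14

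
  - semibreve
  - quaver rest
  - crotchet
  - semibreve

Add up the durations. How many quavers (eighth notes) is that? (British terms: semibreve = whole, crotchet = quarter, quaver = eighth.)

Express everything in eighth notes: semibreve = 8; quaver rest = 1; crotchet = 2; semibreve = 8.
Adding: 8 + 1 + 2 + 8 = 19 eighth notes.

19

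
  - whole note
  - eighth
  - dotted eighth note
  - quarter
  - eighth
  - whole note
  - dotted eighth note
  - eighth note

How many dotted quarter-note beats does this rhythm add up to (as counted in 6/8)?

One dotted quarter-note beat = 6 sixteenth notes.
Working in sixteenth notes: whole note = 16; eighth = 2; dotted eighth note = 3; quarter = 4; eighth = 2; whole note = 16; dotted eighth note = 3; eighth note = 2.
Total: 16 + 2 + 3 + 4 + 2 + 16 + 3 + 2 = 48.
48 ÷ 6 = 8 beats.

8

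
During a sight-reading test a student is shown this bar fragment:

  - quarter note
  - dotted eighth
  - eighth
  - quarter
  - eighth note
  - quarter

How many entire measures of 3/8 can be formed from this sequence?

One bar of 3/8 = 6 sixteenth notes.
Each duration in sixteenth notes: quarter note = 4; dotted eighth = 3; eighth = 2; quarter = 4; eighth note = 2; quarter = 4.
Sum: 4 + 3 + 2 + 4 + 2 + 4 = 19.
19 ÷ 6 = 3 complete bars with 1 left over.

3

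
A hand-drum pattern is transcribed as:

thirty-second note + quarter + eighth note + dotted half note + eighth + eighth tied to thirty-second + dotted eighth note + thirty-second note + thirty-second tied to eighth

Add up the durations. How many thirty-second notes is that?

Express everything in thirty-second notes: thirty-second note = 1; quarter = 8; eighth note = 4; dotted half note = 24; eighth = 4; eighth tied to thirty-second (eighth + thirty-second) = 5; dotted eighth note = 6; thirty-second note = 1; thirty-second tied to eighth (thirty-second + eighth) = 5.
Altogether 1 + 8 + 4 + 24 + 4 + 5 + 6 + 1 + 5 = 58 thirty-second notes.

58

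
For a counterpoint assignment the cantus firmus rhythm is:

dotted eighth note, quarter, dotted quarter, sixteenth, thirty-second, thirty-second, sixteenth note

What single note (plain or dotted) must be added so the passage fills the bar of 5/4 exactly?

The bar of 5/4 = 40 thirty-second notes.
Express everything in thirty-second notes: dotted eighth note = 6; quarter = 8; dotted quarter = 12; sixteenth = 2; thirty-second = 1; thirty-second = 1; sixteenth note = 2.
Sum: 6 + 8 + 12 + 2 + 1 + 1 + 2 = 32.
Remaining: 40 − 32 = 8 thirty-second notes, which is a quarter note.

quarter note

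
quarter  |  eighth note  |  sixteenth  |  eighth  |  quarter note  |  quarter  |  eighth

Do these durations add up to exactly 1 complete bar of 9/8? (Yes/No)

One bar of 9/8 = 18 sixteenth notes.
Each duration in sixteenth notes: quarter = 4; eighth note = 2; sixteenth = 1; eighth = 2; quarter note = 4; quarter = 4; eighth = 2.
Adding: 4 + 2 + 1 + 2 + 4 + 4 + 2 = 19.
19 exceeds 18, so the answer is No.

No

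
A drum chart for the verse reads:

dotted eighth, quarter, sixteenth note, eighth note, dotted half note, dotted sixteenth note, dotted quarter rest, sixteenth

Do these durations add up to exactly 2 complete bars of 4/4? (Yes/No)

One bar of 4/4 = 32 thirty-second notes, so 2 bars = 64.
Each duration in thirty-second notes: dotted eighth = 6; quarter = 8; sixteenth note = 2; eighth note = 4; dotted half note = 24; dotted sixteenth note = 3; dotted quarter rest = 12; sixteenth = 2.
Sum: 6 + 8 + 2 + 4 + 24 + 3 + 12 + 2 = 61.
61 falls short of 64, so the answer is No.

No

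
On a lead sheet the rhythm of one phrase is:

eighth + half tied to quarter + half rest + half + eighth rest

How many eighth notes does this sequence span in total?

16

Working in eighth notes: eighth = 1; half tied to quarter (half + quarter) = 6; half rest = 4; half = 4; eighth rest = 1.
Sum: 1 + 6 + 4 + 4 + 1 = 16 eighth notes.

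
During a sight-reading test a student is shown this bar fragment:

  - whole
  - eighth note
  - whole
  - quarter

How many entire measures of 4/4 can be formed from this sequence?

2

One bar of 4/4 = 8 eighth notes.
Working in eighth notes: whole = 8; eighth note = 1; whole = 8; quarter = 2.
Altogether 8 + 1 + 8 + 2 = 19.
19 ÷ 8 = 2 complete bars with 3 left over.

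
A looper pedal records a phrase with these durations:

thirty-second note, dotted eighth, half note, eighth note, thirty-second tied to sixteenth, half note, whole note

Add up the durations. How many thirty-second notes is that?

78

In thirty-second notes: thirty-second note = 1; dotted eighth = 6; half note = 16; eighth note = 4; thirty-second tied to sixteenth (thirty-second + sixteenth) = 3; half note = 16; whole note = 32.
Sum: 1 + 6 + 16 + 4 + 3 + 16 + 32 = 78 thirty-second notes.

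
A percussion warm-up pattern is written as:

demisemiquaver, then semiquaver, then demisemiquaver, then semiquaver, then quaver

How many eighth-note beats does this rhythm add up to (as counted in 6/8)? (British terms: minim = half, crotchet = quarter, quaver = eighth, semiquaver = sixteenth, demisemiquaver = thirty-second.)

One eighth-note beat = 4 thirty-second notes.
Express everything in thirty-second notes: demisemiquaver = 1; semiquaver = 2; demisemiquaver = 1; semiquaver = 2; quaver = 4.
Sum: 1 + 2 + 1 + 2 + 4 = 10.
10 ÷ 4 = 2.5 beats.

2.5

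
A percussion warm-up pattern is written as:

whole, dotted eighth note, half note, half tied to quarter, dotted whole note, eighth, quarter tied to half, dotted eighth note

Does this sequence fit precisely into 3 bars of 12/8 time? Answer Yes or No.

One bar of 12/8 = 24 sixteenth notes, so 3 bars = 72.
In sixteenth notes: whole = 16; dotted eighth note = 3; half note = 8; half tied to quarter (half + quarter) = 12; dotted whole note = 24; eighth = 2; quarter tied to half (quarter + half) = 12; dotted eighth note = 3.
Total: 16 + 3 + 8 + 12 + 24 + 2 + 12 + 3 = 80.
80 exceeds 72, so the answer is No.

No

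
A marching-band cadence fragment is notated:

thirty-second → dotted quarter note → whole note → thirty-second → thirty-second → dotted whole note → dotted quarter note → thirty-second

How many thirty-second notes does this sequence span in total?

108

Each duration in thirty-second notes: thirty-second = 1; dotted quarter note = 12; whole note = 32; thirty-second = 1; thirty-second = 1; dotted whole note = 48; dotted quarter note = 12; thirty-second = 1.
Sum: 1 + 12 + 32 + 1 + 1 + 48 + 12 + 1 = 108 thirty-second notes.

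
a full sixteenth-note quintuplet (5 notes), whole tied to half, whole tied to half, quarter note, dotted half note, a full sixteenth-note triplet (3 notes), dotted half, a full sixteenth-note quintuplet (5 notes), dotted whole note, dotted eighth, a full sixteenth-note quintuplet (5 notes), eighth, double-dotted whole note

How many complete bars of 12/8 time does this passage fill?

6

One bar of 12/8 = 24 sixteenth notes.
In sixteenth notes: a full sixteenth-note quintuplet (5 notes) (five quintuplet sixteenths span one quarter) = 4; whole tied to half (whole + half) = 24; whole tied to half (whole + half) = 24; quarter note = 4; dotted half note = 12; a full sixteenth-note triplet (3 notes) (three triplet sixteenths span one eighth) = 2; dotted half = 12; a full sixteenth-note quintuplet (5 notes) (five quintuplet sixteenths span one quarter) = 4; dotted whole note = 24; dotted eighth = 3; a full sixteenth-note quintuplet (5 notes) (five quintuplet sixteenths span one quarter) = 4; eighth = 2; double-dotted whole note = 28.
Adding: 4 + 24 + 24 + 4 + 12 + 2 + 12 + 4 + 24 + 3 + 4 + 2 + 28 = 147.
147 ÷ 24 = 6 complete bars with 3 left over.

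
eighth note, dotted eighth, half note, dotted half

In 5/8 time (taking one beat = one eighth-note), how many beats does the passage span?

12.5

One eighth-note beat = 2 sixteenth notes.
Working in sixteenth notes: eighth note = 2; dotted eighth = 3; half note = 8; dotted half = 12.
Altogether 2 + 3 + 8 + 12 = 25.
25 ÷ 2 = 12.5 beats.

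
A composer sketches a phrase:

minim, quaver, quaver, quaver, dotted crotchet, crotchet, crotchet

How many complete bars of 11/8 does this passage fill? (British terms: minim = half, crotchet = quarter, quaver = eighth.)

One bar of 11/8 = 11 eighth notes.
In eighth notes: minim = 4; quaver = 1; quaver = 1; quaver = 1; dotted crotchet = 3; crotchet = 2; crotchet = 2.
Adding: 4 + 1 + 1 + 1 + 3 + 2 + 2 = 14.
14 ÷ 11 = 1 complete bar with 3 left over.

1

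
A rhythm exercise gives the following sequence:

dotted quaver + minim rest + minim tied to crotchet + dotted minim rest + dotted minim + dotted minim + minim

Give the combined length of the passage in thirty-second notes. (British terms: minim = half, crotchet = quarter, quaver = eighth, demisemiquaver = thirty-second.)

134

Working in thirty-second notes: dotted quaver = 6; minim rest = 16; minim tied to crotchet (minim + crotchet) = 24; dotted minim rest = 24; dotted minim = 24; dotted minim = 24; minim = 16.
Altogether 6 + 16 + 24 + 24 + 24 + 24 + 16 = 134 thirty-second notes.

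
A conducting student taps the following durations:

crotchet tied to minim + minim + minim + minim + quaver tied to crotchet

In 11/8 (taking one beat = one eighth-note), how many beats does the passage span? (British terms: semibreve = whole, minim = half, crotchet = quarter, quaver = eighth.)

21

One eighth-note beat = 2 sixteenth notes.
Each duration in sixteenth notes: crotchet tied to minim (crotchet + minim) = 12; minim = 8; minim = 8; minim = 8; quaver tied to crotchet (quaver + crotchet) = 6.
Total: 12 + 8 + 8 + 8 + 6 = 42.
42 ÷ 2 = 21 beats.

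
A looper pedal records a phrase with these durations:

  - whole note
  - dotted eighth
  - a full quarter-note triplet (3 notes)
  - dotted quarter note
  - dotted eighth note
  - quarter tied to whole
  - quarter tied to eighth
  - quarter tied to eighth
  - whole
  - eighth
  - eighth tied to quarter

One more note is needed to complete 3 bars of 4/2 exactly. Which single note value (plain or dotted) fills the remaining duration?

3 bars of 4/2 = 96 sixteenth notes.
In sixteenth notes: whole note = 16; dotted eighth = 3; a full quarter-note triplet (3 notes) (three triplet quarters span one half) = 8; dotted quarter note = 6; dotted eighth note = 3; quarter tied to whole (quarter + whole) = 20; quarter tied to eighth (quarter + eighth) = 6; quarter tied to eighth (quarter + eighth) = 6; whole = 16; eighth = 2; eighth tied to quarter (eighth + quarter) = 6.
Altogether 16 + 3 + 8 + 6 + 3 + 20 + 6 + 6 + 16 + 2 + 6 = 92.
Remaining: 96 − 92 = 4 sixteenth notes, which is a quarter note.

quarter note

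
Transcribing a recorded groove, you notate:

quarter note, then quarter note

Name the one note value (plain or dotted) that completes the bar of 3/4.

The bar of 3/4 = 3 quarter notes.
Convert each value to quarter notes: quarter note = 1; quarter note = 1.
Total: 1 + 1 = 2.
Remaining: 3 − 2 = 1 quarter note, which is a quarter note.

quarter note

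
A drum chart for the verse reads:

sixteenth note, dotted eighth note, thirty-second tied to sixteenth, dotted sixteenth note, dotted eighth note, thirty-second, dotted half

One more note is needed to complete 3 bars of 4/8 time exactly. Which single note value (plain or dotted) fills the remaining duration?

3 bars of 4/8 = 48 thirty-second notes.
Express everything in thirty-second notes: sixteenth note = 2; dotted eighth note = 6; thirty-second tied to sixteenth (thirty-second + sixteenth) = 3; dotted sixteenth note = 3; dotted eighth note = 6; thirty-second = 1; dotted half = 24.
Sum: 2 + 6 + 3 + 3 + 6 + 1 + 24 = 45.
Remaining: 48 − 45 = 3 thirty-second notes, which is a dotted sixteenth note.

dotted sixteenth note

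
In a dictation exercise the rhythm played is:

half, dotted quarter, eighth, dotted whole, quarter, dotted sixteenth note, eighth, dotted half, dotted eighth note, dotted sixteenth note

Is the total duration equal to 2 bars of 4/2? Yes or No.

One bar of 4/2 = 64 thirty-second notes, so 2 bars = 128.
Express everything in thirty-second notes: half = 16; dotted quarter = 12; eighth = 4; dotted whole = 48; quarter = 8; dotted sixteenth note = 3; eighth = 4; dotted half = 24; dotted eighth note = 6; dotted sixteenth note = 3.
Altogether 16 + 12 + 4 + 48 + 8 + 3 + 4 + 24 + 6 + 3 = 128.
128 equals 128, so the answer is Yes.

Yes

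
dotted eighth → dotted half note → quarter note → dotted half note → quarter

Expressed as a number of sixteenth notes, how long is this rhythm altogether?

Working in sixteenth notes: dotted eighth = 3; dotted half note = 12; quarter note = 4; dotted half note = 12; quarter = 4.
Adding: 3 + 12 + 4 + 12 + 4 = 35 sixteenth notes.

35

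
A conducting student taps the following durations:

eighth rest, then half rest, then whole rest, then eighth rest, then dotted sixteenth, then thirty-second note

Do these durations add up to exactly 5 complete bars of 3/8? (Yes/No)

One bar of 3/8 = 12 thirty-second notes, so 5 bars = 60.
Working in thirty-second notes: eighth rest = 4; half rest = 16; whole rest = 32; eighth rest = 4; dotted sixteenth = 3; thirty-second note = 1.
Altogether 4 + 16 + 32 + 4 + 3 + 1 = 60.
60 equals 60, so the answer is Yes.

Yes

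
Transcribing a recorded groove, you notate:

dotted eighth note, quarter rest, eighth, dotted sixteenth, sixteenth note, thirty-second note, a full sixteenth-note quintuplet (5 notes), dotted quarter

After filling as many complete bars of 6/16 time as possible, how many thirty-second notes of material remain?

One bar of 6/16 = 12 thirty-second notes.
Each duration in thirty-second notes: dotted eighth note = 6; quarter rest = 8; eighth = 4; dotted sixteenth = 3; sixteenth note = 2; thirty-second note = 1; a full sixteenth-note quintuplet (5 notes) (five quintuplet sixteenths span one quarter) = 8; dotted quarter = 12.
Total: 6 + 8 + 4 + 3 + 2 + 1 + 8 + 12 = 44.
44 ÷ 12 = 3 complete bars with 8 thirty-second notes remaining.

8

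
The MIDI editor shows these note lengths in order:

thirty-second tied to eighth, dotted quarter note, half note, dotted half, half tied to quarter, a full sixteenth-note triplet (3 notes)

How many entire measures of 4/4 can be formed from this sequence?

One bar of 4/4 = 32 thirty-second notes.
In thirty-second notes: thirty-second tied to eighth (thirty-second + eighth) = 5; dotted quarter note = 12; half note = 16; dotted half = 24; half tied to quarter (half + quarter) = 24; a full sixteenth-note triplet (3 notes) (three triplet sixteenths span one eighth) = 4.
Total: 5 + 12 + 16 + 24 + 24 + 4 = 85.
85 ÷ 32 = 2 complete bars with 21 left over.

2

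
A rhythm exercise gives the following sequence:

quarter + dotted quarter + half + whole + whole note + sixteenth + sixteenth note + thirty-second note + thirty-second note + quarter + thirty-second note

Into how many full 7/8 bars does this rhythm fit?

4

One bar of 7/8 = 28 thirty-second notes.
Express everything in thirty-second notes: quarter = 8; dotted quarter = 12; half = 16; whole = 32; whole note = 32; sixteenth = 2; sixteenth note = 2; thirty-second note = 1; thirty-second note = 1; quarter = 8; thirty-second note = 1.
Sum: 8 + 12 + 16 + 32 + 32 + 2 + 2 + 1 + 1 + 8 + 1 = 115.
115 ÷ 28 = 4 complete bars with 3 left over.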